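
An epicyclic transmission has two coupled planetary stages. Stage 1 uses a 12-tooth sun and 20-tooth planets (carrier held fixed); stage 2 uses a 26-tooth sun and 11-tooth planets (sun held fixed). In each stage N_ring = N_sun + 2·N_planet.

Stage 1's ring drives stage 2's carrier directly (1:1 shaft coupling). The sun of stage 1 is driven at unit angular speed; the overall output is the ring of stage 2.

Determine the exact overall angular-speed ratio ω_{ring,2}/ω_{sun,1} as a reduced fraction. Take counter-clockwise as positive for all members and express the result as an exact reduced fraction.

-37/104

Stage 1: N_ring = 12 + 2·20 = 52
Stage 1: 12(ω_s−ω_c) = −52(ω_r−ω_c),  ω_c=0, ω_s=1
Stage 1: ω_r = 0 − (12/52)(1−0) = -3/13
  ⇒ ω_r¹/ω_s¹ = -3/13
Stage 2: N_ring = 26 + 2·11 = 48
Stage 2: 26(ω_s−ω_c) = −48(ω_r−ω_c),  ω_s=0, ω_c=1
Stage 2: ω_r = 1 − (26/48)(0−1) = 37/24
  ⇒ ω_r²/ω_c² = 37/24
Coupling ω_c² = ω_r¹ ⇒ overall = -3/13 × 37/24 = -37/104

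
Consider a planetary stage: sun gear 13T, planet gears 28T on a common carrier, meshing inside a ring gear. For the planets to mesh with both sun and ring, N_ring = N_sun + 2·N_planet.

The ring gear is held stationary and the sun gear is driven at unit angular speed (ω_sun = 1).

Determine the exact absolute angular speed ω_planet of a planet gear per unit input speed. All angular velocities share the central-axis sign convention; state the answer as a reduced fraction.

N_ring = 13 + 2·28 = 69
13(ω_s−ω_c) = −69(ω_r−ω_c),  ω_r=0, ω_s=1
13(1−ω_c) = −69(0−ω_c)  ⇒  82ω_c = 13  ⇒  ω_c = 13/82
sun–planet: 13·(1−13/82) = −28·(ω_p−ω_c)  ⇒  ω_p−ω_c = −(13/28)·(69/82) = -897/2296
ω_p = 13/82 − 897/2296 = -13/56

-13/56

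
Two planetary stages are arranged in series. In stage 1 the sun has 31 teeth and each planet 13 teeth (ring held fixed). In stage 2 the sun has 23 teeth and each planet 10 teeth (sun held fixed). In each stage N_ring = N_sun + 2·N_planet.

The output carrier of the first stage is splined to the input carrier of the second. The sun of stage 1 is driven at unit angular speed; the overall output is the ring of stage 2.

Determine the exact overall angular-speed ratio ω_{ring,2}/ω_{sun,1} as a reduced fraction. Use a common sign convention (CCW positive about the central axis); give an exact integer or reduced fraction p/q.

Stage 1: N_ring = 31 + 2·13 = 57
Stage 1: 31(ω_s−ω_c) = −57(ω_r−ω_c),  ω_r=0, ω_s=1
Stage 1: 31(1−ω_c) = −57(0−ω_c)  ⇒  88ω_c = 31  ⇒  ω_c = 31/88
  ⇒ ω_c¹/ω_s¹ = 31/88
Stage 2: N_ring = 23 + 2·10 = 43
Stage 2: 23(ω_s−ω_c) = −43(ω_r−ω_c),  ω_s=0, ω_c=1
Stage 2: ω_r = 1 − (23/43)(0−1) = 66/43
  ⇒ ω_r²/ω_c² = 66/43
Coupling ω_c² = ω_c¹ ⇒ overall = 31/88 × 66/43 = 93/172

93/172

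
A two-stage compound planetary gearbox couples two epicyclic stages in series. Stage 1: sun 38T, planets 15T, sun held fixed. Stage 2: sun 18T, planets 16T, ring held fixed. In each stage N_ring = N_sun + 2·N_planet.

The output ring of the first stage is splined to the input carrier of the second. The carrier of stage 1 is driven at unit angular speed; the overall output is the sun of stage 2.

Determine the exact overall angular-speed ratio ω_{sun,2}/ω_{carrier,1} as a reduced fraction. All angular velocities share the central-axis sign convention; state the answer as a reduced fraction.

53/9

Stage 1: N_ring = 38 + 2·15 = 68
Stage 1: 38(ω_s−ω_c) = −68(ω_r−ω_c),  ω_s=0, ω_c=1
Stage 1: ω_r = 1 − (38/68)(0−1) = 53/34
  ⇒ ω_r¹/ω_c¹ = 53/34
Stage 2: N_ring = 18 + 2·16 = 50
Stage 2: 18(ω_s−ω_c) = −50(ω_r−ω_c),  ω_r=0, ω_c=1
Stage 2: ω_s = 1 − (50/18)(0−1) = 34/9
  ⇒ ω_s²/ω_c² = 34/9
Coupling ω_c² = ω_r¹ ⇒ overall = 53/34 × 34/9 = 53/9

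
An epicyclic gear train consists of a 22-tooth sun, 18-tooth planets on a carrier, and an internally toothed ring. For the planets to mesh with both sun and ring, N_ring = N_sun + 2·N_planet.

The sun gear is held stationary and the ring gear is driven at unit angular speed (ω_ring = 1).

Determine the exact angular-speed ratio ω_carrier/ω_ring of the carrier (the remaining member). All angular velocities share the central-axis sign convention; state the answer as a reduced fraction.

N_ring = 22 + 2·18 = 58
22(ω_s−ω_c) = −58(ω_r−ω_c),  ω_s=0, ω_r=1
22(0−ω_c) = −58(1−ω_c)  ⇒  80ω_c = 58  ⇒  ω_c = 29/40
ω_c/ω_r = 29/40

29/40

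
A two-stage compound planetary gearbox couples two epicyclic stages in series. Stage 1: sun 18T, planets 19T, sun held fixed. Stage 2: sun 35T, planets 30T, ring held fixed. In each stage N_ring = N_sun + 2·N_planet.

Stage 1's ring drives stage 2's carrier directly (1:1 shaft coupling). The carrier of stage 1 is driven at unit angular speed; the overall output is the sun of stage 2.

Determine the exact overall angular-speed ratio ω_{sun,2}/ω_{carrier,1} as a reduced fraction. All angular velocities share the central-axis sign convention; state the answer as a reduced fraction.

Stage 1: N_ring = 18 + 2·19 = 56
Stage 1: 18(ω_s−ω_c) = −56(ω_r−ω_c),  ω_s=0, ω_c=1
Stage 1: ω_r = 1 − (18/56)(0−1) = 37/28
  ⇒ ω_r¹/ω_c¹ = 37/28
Stage 2: N_ring = 35 + 2·30 = 95
Stage 2: 35(ω_s−ω_c) = −95(ω_r−ω_c),  ω_r=0, ω_c=1
Stage 2: ω_s = 1 − (95/35)(0−1) = 26/7
  ⇒ ω_s²/ω_c² = 26/7
Coupling ω_c² = ω_r¹ ⇒ overall = 37/28 × 26/7 = 481/98

481/98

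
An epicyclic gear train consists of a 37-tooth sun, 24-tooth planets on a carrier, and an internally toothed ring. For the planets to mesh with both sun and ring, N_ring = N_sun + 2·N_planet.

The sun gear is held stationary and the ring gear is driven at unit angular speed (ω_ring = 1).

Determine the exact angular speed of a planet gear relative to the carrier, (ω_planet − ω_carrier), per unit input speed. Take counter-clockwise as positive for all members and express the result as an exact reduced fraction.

N_ring = 37 + 2·24 = 85
37(ω_s−ω_c) = −85(ω_r−ω_c),  ω_s=0, ω_r=1
37(0−ω_c) = −85(1−ω_c)  ⇒  122ω_c = 85  ⇒  ω_c = 85/122
sun–planet: 37·(0−85/122) = −24·(ω_p−ω_c)  ⇒  ω_p−ω_c = −(37/24)·(-85/122) = 3145/2928

3145/2928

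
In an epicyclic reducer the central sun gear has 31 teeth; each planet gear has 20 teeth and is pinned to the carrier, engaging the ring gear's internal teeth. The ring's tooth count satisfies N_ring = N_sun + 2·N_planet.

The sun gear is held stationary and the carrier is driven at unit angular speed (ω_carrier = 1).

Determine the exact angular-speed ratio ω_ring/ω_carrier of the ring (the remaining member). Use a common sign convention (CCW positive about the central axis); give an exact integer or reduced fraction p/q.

N_ring = 31 + 2·20 = 71
31(ω_s−ω_c) = −71(ω_r−ω_c),  ω_s=0, ω_c=1
ω_r = 1 − (31/71)(0−1) = 102/71
ω_r/ω_c = 102/71

102/71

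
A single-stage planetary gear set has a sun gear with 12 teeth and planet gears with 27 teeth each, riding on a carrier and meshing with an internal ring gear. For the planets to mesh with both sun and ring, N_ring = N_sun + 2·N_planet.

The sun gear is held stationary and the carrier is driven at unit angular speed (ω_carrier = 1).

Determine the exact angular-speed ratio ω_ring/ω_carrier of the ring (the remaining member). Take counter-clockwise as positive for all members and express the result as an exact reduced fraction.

N_ring = 12 + 2·27 = 66
12(ω_s−ω_c) = −66(ω_r−ω_c),  ω_s=0, ω_c=1
ω_r = 1 − (12/66)(0−1) = 13/11
ω_r/ω_c = 13/11

13/11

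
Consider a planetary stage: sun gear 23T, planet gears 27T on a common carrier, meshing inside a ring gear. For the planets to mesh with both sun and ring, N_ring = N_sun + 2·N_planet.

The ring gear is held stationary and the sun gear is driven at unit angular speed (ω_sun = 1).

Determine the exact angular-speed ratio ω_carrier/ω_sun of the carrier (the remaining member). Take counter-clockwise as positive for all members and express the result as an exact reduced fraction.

N_ring = 23 + 2·27 = 77
23(ω_s−ω_c) = −77(ω_r−ω_c),  ω_r=0, ω_s=1
23(1−ω_c) = −77(0−ω_c)  ⇒  100ω_c = 23  ⇒  ω_c = 23/100
ω_c/ω_s = 23/100

23/100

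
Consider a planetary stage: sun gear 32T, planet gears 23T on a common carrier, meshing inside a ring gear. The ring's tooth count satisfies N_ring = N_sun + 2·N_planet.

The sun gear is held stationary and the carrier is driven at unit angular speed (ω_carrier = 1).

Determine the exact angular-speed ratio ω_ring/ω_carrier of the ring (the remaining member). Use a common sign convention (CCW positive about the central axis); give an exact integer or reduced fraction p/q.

55/39

N_ring = 32 + 2·23 = 78
32(ω_s−ω_c) = −78(ω_r−ω_c),  ω_s=0, ω_c=1
ω_r = 1 − (32/78)(0−1) = 55/39
ω_r/ω_c = 55/39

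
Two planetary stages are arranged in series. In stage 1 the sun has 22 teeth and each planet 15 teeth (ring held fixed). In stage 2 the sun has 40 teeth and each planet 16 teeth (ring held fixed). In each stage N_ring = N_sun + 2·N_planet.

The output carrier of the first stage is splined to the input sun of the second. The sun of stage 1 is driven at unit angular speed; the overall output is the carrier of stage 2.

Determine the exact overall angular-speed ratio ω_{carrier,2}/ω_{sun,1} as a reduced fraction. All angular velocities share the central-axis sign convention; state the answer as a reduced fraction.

Stage 1: N_ring = 22 + 2·15 = 52
Stage 1: 22(ω_s−ω_c) = −52(ω_r−ω_c),  ω_r=0, ω_s=1
Stage 1: 22(1−ω_c) = −52(0−ω_c)  ⇒  74ω_c = 22  ⇒  ω_c = 11/37
  ⇒ ω_c¹/ω_s¹ = 11/37
Stage 2: N_ring = 40 + 2·16 = 72
Stage 2: 40(ω_s−ω_c) = −72(ω_r−ω_c),  ω_r=0, ω_s=1
Stage 2: 40(1−ω_c) = −72(0−ω_c)  ⇒  112ω_c = 40  ⇒  ω_c = 5/14
  ⇒ ω_c²/ω_s² = 5/14
Coupling ω_s² = ω_c¹ ⇒ overall = 11/37 × 5/14 = 55/518

55/518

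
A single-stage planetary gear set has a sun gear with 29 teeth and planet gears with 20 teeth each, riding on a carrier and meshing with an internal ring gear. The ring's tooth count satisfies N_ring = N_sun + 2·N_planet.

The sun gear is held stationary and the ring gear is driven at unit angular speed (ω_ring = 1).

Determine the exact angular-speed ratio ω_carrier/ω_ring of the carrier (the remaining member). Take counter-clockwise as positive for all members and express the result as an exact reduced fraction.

69/98

N_ring = 29 + 2·20 = 69
29(ω_s−ω_c) = −69(ω_r−ω_c),  ω_s=0, ω_r=1
29(0−ω_c) = −69(1−ω_c)  ⇒  98ω_c = 69  ⇒  ω_c = 69/98
ω_c/ω_r = 69/98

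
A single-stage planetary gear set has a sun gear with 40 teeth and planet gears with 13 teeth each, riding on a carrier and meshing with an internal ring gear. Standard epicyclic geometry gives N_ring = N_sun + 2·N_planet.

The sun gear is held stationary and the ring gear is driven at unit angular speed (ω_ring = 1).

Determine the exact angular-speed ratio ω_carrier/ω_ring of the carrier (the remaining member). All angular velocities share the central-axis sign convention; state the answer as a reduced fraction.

N_ring = 40 + 2·13 = 66
40(ω_s−ω_c) = −66(ω_r−ω_c),  ω_s=0, ω_r=1
40(0−ω_c) = −66(1−ω_c)  ⇒  106ω_c = 66  ⇒  ω_c = 33/53
ω_c/ω_r = 33/53

33/53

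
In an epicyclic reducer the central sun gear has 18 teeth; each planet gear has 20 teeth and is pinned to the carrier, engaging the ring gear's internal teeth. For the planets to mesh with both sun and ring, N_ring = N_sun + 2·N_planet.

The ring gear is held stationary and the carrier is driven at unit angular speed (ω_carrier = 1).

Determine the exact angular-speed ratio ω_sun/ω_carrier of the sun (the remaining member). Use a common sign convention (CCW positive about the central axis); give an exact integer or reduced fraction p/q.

N_ring = 18 + 2·20 = 58
18(ω_s−ω_c) = −58(ω_r−ω_c),  ω_r=0, ω_c=1
ω_s = 1 − (58/18)(0−1) = 38/9
ω_s/ω_c = 38/9

38/9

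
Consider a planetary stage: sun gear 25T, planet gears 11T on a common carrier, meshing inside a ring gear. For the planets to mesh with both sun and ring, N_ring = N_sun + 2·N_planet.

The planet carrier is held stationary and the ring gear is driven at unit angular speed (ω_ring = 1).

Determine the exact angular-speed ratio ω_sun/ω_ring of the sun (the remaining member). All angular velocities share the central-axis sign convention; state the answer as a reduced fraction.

-47/25

N_ring = 25 + 2·11 = 47
25(ω_s−ω_c) = −47(ω_r−ω_c),  ω_c=0, ω_r=1
ω_s = 0 − (47/25)(1−0) = -47/25
ω_s/ω_r = -47/25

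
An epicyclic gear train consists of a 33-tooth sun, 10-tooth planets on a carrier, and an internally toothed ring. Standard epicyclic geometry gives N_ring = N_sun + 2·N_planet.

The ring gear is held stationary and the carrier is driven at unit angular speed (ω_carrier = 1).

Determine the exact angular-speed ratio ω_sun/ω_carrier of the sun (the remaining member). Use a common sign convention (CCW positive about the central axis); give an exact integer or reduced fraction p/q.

86/33

N_ring = 33 + 2·10 = 53
33(ω_s−ω_c) = −53(ω_r−ω_c),  ω_r=0, ω_c=1
ω_s = 1 − (53/33)(0−1) = 86/33
ω_s/ω_c = 86/33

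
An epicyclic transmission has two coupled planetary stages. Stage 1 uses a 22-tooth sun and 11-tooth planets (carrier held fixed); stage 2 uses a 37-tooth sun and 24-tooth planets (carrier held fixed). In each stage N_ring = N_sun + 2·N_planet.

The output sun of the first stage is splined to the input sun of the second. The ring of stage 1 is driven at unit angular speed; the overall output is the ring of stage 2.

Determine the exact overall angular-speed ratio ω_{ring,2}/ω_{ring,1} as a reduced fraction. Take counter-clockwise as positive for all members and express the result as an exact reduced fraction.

74/85

Stage 1: N_ring = 22 + 2·11 = 44
Stage 1: 22(ω_s−ω_c) = −44(ω_r−ω_c),  ω_c=0, ω_r=1
Stage 1: ω_s = 0 − (44/22)(1−0) = -2
  ⇒ ω_s¹/ω_r¹ = -2
Stage 2: N_ring = 37 + 2·24 = 85
Stage 2: 37(ω_s−ω_c) = −85(ω_r−ω_c),  ω_c=0, ω_s=1
Stage 2: ω_r = 0 − (37/85)(1−0) = -37/85
  ⇒ ω_r²/ω_s² = -37/85
Coupling ω_s² = ω_s¹ ⇒ overall = -2 × -37/85 = 74/85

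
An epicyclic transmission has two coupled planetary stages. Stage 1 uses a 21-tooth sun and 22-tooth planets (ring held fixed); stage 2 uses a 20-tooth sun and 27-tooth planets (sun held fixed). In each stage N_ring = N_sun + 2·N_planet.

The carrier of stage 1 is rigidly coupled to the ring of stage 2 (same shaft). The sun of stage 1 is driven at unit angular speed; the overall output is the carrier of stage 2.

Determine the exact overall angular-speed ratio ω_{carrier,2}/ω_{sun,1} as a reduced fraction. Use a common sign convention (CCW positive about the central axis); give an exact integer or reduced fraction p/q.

Stage 1: N_ring = 21 + 2·22 = 65
Stage 1: 21(ω_s−ω_c) = −65(ω_r−ω_c),  ω_r=0, ω_s=1
Stage 1: 21(1−ω_c) = −65(0−ω_c)  ⇒  86ω_c = 21  ⇒  ω_c = 21/86
  ⇒ ω_c¹/ω_s¹ = 21/86
Stage 2: N_ring = 20 + 2·27 = 74
Stage 2: 20(ω_s−ω_c) = −74(ω_r−ω_c),  ω_s=0, ω_r=1
Stage 2: 20(0−ω_c) = −74(1−ω_c)  ⇒  94ω_c = 74  ⇒  ω_c = 37/47
  ⇒ ω_c²/ω_r² = 37/47
Coupling ω_r² = ω_c¹ ⇒ overall = 21/86 × 37/47 = 777/4042

777/4042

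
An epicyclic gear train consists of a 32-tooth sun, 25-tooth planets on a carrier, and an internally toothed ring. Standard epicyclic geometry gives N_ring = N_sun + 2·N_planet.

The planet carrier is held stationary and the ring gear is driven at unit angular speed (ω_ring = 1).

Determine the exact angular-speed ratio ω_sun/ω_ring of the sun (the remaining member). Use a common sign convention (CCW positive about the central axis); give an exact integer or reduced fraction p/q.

-41/16

N_ring = 32 + 2·25 = 82
32(ω_s−ω_c) = −82(ω_r−ω_c),  ω_c=0, ω_r=1
ω_s = 0 − (82/32)(1−0) = -41/16
ω_s/ω_r = -41/16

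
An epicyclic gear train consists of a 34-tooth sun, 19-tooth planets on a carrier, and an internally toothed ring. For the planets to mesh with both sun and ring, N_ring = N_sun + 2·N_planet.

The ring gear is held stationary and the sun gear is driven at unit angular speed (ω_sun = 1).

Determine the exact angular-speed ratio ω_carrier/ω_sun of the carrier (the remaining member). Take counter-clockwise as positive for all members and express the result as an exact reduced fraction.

17/53

N_ring = 34 + 2·19 = 72
34(ω_s−ω_c) = −72(ω_r−ω_c),  ω_r=0, ω_s=1
34(1−ω_c) = −72(0−ω_c)  ⇒  106ω_c = 34  ⇒  ω_c = 17/53
ω_c/ω_s = 17/53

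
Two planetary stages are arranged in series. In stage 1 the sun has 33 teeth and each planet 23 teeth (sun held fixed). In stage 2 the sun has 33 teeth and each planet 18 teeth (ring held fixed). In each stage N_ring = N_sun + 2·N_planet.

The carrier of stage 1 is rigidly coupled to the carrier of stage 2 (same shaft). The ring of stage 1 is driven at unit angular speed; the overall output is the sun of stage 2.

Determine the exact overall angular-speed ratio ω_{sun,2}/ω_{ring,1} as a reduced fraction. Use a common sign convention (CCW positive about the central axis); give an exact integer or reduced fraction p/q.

1343/616

Stage 1: N_ring = 33 + 2·23 = 79
Stage 1: 33(ω_s−ω_c) = −79(ω_r−ω_c),  ω_s=0, ω_r=1
Stage 1: 33(0−ω_c) = −79(1−ω_c)  ⇒  112ω_c = 79  ⇒  ω_c = 79/112
  ⇒ ω_c¹/ω_r¹ = 79/112
Stage 2: N_ring = 33 + 2·18 = 69
Stage 2: 33(ω_s−ω_c) = −69(ω_r−ω_c),  ω_r=0, ω_c=1
Stage 2: ω_s = 1 − (69/33)(0−1) = 34/11
  ⇒ ω_s²/ω_c² = 34/11
Coupling ω_c² = ω_c¹ ⇒ overall = 79/112 × 34/11 = 1343/616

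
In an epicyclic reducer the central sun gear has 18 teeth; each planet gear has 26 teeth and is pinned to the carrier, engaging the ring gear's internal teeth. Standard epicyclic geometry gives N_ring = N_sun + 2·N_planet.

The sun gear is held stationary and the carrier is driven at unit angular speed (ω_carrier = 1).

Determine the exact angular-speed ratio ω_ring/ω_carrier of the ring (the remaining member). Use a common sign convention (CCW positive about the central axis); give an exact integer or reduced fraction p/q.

44/35

N_ring = 18 + 2·26 = 70
18(ω_s−ω_c) = −70(ω_r−ω_c),  ω_s=0, ω_c=1
ω_r = 1 − (18/70)(0−1) = 44/35
ω_r/ω_c = 44/35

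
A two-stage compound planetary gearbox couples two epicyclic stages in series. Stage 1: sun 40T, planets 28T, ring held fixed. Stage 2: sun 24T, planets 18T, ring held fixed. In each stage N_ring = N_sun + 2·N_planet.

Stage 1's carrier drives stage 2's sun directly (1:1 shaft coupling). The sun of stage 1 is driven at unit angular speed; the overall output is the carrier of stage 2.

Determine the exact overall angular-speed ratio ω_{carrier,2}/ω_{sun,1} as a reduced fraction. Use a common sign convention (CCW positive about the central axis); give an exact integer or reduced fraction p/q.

10/119

Stage 1: N_ring = 40 + 2·28 = 96
Stage 1: 40(ω_s−ω_c) = −96(ω_r−ω_c),  ω_r=0, ω_s=1
Stage 1: 40(1−ω_c) = −96(0−ω_c)  ⇒  136ω_c = 40  ⇒  ω_c = 5/17
  ⇒ ω_c¹/ω_s¹ = 5/17
Stage 2: N_ring = 24 + 2·18 = 60
Stage 2: 24(ω_s−ω_c) = −60(ω_r−ω_c),  ω_r=0, ω_s=1
Stage 2: 24(1−ω_c) = −60(0−ω_c)  ⇒  84ω_c = 24  ⇒  ω_c = 2/7
  ⇒ ω_c²/ω_s² = 2/7
Coupling ω_s² = ω_c¹ ⇒ overall = 5/17 × 2/7 = 10/119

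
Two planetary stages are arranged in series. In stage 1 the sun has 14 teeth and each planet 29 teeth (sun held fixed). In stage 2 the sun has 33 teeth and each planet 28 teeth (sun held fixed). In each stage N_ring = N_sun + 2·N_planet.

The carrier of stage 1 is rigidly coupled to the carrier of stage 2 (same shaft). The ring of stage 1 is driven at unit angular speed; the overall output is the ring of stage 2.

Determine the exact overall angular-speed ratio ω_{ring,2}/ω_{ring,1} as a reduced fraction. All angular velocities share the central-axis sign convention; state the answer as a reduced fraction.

4392/3827

Stage 1: N_ring = 14 + 2·29 = 72
Stage 1: 14(ω_s−ω_c) = −72(ω_r−ω_c),  ω_s=0, ω_r=1
Stage 1: 14(0−ω_c) = −72(1−ω_c)  ⇒  86ω_c = 72  ⇒  ω_c = 36/43
  ⇒ ω_c¹/ω_r¹ = 36/43
Stage 2: N_ring = 33 + 2·28 = 89
Stage 2: 33(ω_s−ω_c) = −89(ω_r−ω_c),  ω_s=0, ω_c=1
Stage 2: ω_r = 1 − (33/89)(0−1) = 122/89
  ⇒ ω_r²/ω_c² = 122/89
Coupling ω_c² = ω_c¹ ⇒ overall = 36/43 × 122/89 = 4392/3827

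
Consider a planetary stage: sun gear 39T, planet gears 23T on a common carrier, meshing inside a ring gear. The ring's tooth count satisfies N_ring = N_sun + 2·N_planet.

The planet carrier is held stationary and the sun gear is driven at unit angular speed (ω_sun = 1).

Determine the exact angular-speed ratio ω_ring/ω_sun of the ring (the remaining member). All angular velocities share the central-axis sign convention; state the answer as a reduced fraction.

-39/85

N_ring = 39 + 2·23 = 85
39(ω_s−ω_c) = −85(ω_r−ω_c),  ω_c=0, ω_s=1
ω_r = 0 − (39/85)(1−0) = -39/85
ω_r/ω_s = -39/85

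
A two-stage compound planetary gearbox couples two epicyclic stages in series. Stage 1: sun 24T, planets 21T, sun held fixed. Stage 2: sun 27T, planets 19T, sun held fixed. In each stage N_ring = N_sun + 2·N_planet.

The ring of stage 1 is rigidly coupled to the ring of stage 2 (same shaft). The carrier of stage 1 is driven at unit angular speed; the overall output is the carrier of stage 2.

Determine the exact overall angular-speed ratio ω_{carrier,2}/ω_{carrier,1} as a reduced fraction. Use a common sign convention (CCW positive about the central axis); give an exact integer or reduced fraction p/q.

975/1012

Stage 1: N_ring = 24 + 2·21 = 66
Stage 1: 24(ω_s−ω_c) = −66(ω_r−ω_c),  ω_s=0, ω_c=1
Stage 1: ω_r = 1 − (24/66)(0−1) = 15/11
  ⇒ ω_r¹/ω_c¹ = 15/11
Stage 2: N_ring = 27 + 2·19 = 65
Stage 2: 27(ω_s−ω_c) = −65(ω_r−ω_c),  ω_s=0, ω_r=1
Stage 2: 27(0−ω_c) = −65(1−ω_c)  ⇒  92ω_c = 65  ⇒  ω_c = 65/92
  ⇒ ω_c²/ω_r² = 65/92
Coupling ω_r² = ω_r¹ ⇒ overall = 15/11 × 65/92 = 975/1012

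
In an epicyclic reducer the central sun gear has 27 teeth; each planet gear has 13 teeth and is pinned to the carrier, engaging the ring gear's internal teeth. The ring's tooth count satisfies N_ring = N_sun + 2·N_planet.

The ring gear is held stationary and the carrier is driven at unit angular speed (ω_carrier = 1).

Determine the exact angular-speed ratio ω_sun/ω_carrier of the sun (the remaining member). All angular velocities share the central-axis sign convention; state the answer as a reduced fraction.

80/27

N_ring = 27 + 2·13 = 53
27(ω_s−ω_c) = −53(ω_r−ω_c),  ω_r=0, ω_c=1
ω_s = 1 − (53/27)(0−1) = 80/27
ω_s/ω_c = 80/27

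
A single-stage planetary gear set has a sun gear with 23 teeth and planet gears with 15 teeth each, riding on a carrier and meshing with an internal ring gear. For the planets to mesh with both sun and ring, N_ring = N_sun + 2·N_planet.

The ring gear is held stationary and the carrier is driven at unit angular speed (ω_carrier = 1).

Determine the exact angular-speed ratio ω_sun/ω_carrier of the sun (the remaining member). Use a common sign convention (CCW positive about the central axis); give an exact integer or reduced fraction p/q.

N_ring = 23 + 2·15 = 53
23(ω_s−ω_c) = −53(ω_r−ω_c),  ω_r=0, ω_c=1
ω_s = 1 − (53/23)(0−1) = 76/23
ω_s/ω_c = 76/23

76/23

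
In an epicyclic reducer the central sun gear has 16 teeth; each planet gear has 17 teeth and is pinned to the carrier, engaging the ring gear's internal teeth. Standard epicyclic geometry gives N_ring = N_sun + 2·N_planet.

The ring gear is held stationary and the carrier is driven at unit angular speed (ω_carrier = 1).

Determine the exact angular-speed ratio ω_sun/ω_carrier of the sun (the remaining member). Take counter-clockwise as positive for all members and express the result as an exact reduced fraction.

N_ring = 16 + 2·17 = 50
16(ω_s−ω_c) = −50(ω_r−ω_c),  ω_r=0, ω_c=1
ω_s = 1 − (50/16)(0−1) = 33/8
ω_s/ω_c = 33/8

33/8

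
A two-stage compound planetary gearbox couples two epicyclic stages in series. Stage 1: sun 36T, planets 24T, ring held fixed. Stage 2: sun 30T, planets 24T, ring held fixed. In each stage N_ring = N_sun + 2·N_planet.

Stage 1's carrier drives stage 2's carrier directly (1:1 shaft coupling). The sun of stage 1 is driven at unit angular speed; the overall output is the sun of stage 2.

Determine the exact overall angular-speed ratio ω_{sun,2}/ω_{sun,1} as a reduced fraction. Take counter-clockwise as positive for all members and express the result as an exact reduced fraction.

27/25

Stage 1: N_ring = 36 + 2·24 = 84
Stage 1: 36(ω_s−ω_c) = −84(ω_r−ω_c),  ω_r=0, ω_s=1
Stage 1: 36(1−ω_c) = −84(0−ω_c)  ⇒  120ω_c = 36  ⇒  ω_c = 3/10
  ⇒ ω_c¹/ω_s¹ = 3/10
Stage 2: N_ring = 30 + 2·24 = 78
Stage 2: 30(ω_s−ω_c) = −78(ω_r−ω_c),  ω_r=0, ω_c=1
Stage 2: ω_s = 1 − (78/30)(0−1) = 18/5
  ⇒ ω_s²/ω_c² = 18/5
Coupling ω_c² = ω_c¹ ⇒ overall = 3/10 × 18/5 = 27/25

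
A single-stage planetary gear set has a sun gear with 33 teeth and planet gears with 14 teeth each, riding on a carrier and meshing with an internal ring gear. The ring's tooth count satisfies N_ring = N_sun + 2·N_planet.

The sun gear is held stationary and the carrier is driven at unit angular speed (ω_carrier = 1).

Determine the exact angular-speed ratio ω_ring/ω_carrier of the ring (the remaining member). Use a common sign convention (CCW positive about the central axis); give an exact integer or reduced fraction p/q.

94/61

N_ring = 33 + 2·14 = 61
33(ω_s−ω_c) = −61(ω_r−ω_c),  ω_s=0, ω_c=1
ω_r = 1 − (33/61)(0−1) = 94/61
ω_r/ω_c = 94/61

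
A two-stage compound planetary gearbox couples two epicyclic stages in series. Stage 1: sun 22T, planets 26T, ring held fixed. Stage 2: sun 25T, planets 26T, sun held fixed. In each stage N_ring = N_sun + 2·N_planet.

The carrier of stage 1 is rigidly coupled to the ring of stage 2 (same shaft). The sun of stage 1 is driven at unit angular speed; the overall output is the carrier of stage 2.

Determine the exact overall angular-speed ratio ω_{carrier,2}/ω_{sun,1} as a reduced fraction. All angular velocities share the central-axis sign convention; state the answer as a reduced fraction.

847/4896

Stage 1: N_ring = 22 + 2·26 = 74
Stage 1: 22(ω_s−ω_c) = −74(ω_r−ω_c),  ω_r=0, ω_s=1
Stage 1: 22(1−ω_c) = −74(0−ω_c)  ⇒  96ω_c = 22  ⇒  ω_c = 11/48
  ⇒ ω_c¹/ω_s¹ = 11/48
Stage 2: N_ring = 25 + 2·26 = 77
Stage 2: 25(ω_s−ω_c) = −77(ω_r−ω_c),  ω_s=0, ω_r=1
Stage 2: 25(0−ω_c) = −77(1−ω_c)  ⇒  102ω_c = 77  ⇒  ω_c = 77/102
  ⇒ ω_c²/ω_r² = 77/102
Coupling ω_r² = ω_c¹ ⇒ overall = 11/48 × 77/102 = 847/4896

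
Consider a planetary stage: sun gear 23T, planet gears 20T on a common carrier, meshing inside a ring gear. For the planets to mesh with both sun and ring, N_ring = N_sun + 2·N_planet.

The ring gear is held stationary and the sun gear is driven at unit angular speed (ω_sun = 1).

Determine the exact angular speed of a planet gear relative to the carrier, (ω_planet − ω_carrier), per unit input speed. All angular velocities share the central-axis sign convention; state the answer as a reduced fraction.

-1449/1720

N_ring = 23 + 2·20 = 63
23(ω_s−ω_c) = −63(ω_r−ω_c),  ω_r=0, ω_s=1
23(1−ω_c) = −63(0−ω_c)  ⇒  86ω_c = 23  ⇒  ω_c = 23/86
sun–planet: 23·(1−23/86) = −20·(ω_p−ω_c)  ⇒  ω_p−ω_c = −(23/20)·(63/86) = -1449/1720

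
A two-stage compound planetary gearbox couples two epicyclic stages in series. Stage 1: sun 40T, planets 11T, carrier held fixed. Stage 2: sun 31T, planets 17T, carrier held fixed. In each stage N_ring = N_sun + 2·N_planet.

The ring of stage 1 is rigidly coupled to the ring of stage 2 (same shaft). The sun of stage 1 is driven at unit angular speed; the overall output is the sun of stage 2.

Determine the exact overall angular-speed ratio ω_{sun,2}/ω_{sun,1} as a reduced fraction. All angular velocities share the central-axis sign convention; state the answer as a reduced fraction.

Stage 1: N_ring = 40 + 2·11 = 62
Stage 1: 40(ω_s−ω_c) = −62(ω_r−ω_c),  ω_c=0, ω_s=1
Stage 1: ω_r = 0 − (40/62)(1−0) = -20/31
  ⇒ ω_r¹/ω_s¹ = -20/31
Stage 2: N_ring = 31 + 2·17 = 65
Stage 2: 31(ω_s−ω_c) = −65(ω_r−ω_c),  ω_c=0, ω_r=1
Stage 2: ω_s = 0 − (65/31)(1−0) = -65/31
  ⇒ ω_s²/ω_r² = -65/31
Coupling ω_r² = ω_r¹ ⇒ overall = -20/31 × -65/31 = 1300/961

1300/961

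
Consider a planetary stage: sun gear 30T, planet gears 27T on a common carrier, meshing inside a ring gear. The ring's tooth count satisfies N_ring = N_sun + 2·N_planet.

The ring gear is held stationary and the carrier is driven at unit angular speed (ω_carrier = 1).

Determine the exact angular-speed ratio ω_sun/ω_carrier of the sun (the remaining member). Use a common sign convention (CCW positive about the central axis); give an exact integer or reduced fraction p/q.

N_ring = 30 + 2·27 = 84
30(ω_s−ω_c) = −84(ω_r−ω_c),  ω_r=0, ω_c=1
ω_s = 1 − (84/30)(0−1) = 19/5
ω_s/ω_c = 19/5

19/5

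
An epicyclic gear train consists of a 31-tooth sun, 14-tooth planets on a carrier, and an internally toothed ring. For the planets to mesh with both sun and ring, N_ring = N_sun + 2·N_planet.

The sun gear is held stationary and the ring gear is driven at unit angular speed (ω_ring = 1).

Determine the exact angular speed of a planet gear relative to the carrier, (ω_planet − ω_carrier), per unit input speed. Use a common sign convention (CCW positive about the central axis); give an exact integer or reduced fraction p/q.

1829/1260

N_ring = 31 + 2·14 = 59
31(ω_s−ω_c) = −59(ω_r−ω_c),  ω_s=0, ω_r=1
31(0−ω_c) = −59(1−ω_c)  ⇒  90ω_c = 59  ⇒  ω_c = 59/90
sun–planet: 31·(0−59/90) = −14·(ω_p−ω_c)  ⇒  ω_p−ω_c = −(31/14)·(-59/90) = 1829/1260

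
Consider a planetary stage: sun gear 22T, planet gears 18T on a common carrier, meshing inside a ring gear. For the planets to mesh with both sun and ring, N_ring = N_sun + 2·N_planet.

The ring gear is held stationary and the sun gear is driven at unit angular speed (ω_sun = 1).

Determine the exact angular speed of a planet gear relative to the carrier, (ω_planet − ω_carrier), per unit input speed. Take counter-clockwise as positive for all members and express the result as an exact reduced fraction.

-319/360

N_ring = 22 + 2·18 = 58
22(ω_s−ω_c) = −58(ω_r−ω_c),  ω_r=0, ω_s=1
22(1−ω_c) = −58(0−ω_c)  ⇒  80ω_c = 22  ⇒  ω_c = 11/40
sun–planet: 22·(1−11/40) = −18·(ω_p−ω_c)  ⇒  ω_p−ω_c = −(22/18)·(29/40) = -319/360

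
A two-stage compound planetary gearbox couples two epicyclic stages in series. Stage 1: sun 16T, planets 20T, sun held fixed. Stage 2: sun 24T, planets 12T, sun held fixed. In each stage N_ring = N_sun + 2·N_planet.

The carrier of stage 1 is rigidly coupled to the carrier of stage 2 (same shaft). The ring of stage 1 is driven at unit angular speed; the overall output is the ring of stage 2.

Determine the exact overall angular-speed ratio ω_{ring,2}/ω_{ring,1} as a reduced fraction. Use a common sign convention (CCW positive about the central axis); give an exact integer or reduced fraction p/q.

7/6

Stage 1: N_ring = 16 + 2·20 = 56
Stage 1: 16(ω_s−ω_c) = −56(ω_r−ω_c),  ω_s=0, ω_r=1
Stage 1: 16(0−ω_c) = −56(1−ω_c)  ⇒  72ω_c = 56  ⇒  ω_c = 7/9
  ⇒ ω_c¹/ω_r¹ = 7/9
Stage 2: N_ring = 24 + 2·12 = 48
Stage 2: 24(ω_s−ω_c) = −48(ω_r−ω_c),  ω_s=0, ω_c=1
Stage 2: ω_r = 1 − (24/48)(0−1) = 3/2
  ⇒ ω_r²/ω_c² = 3/2
Coupling ω_c² = ω_c¹ ⇒ overall = 7/9 × 3/2 = 7/6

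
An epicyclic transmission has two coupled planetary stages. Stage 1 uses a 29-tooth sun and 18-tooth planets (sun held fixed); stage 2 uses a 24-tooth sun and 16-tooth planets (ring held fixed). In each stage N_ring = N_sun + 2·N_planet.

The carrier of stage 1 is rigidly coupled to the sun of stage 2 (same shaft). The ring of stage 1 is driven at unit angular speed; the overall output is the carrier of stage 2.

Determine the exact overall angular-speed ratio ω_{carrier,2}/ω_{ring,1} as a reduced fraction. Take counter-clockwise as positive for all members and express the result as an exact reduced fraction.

39/188

Stage 1: N_ring = 29 + 2·18 = 65
Stage 1: 29(ω_s−ω_c) = −65(ω_r−ω_c),  ω_s=0, ω_r=1
Stage 1: 29(0−ω_c) = −65(1−ω_c)  ⇒  94ω_c = 65  ⇒  ω_c = 65/94
  ⇒ ω_c¹/ω_r¹ = 65/94
Stage 2: N_ring = 24 + 2·16 = 56
Stage 2: 24(ω_s−ω_c) = −56(ω_r−ω_c),  ω_r=0, ω_s=1
Stage 2: 24(1−ω_c) = −56(0−ω_c)  ⇒  80ω_c = 24  ⇒  ω_c = 3/10
  ⇒ ω_c²/ω_s² = 3/10
Coupling ω_s² = ω_c¹ ⇒ overall = 65/94 × 3/10 = 39/188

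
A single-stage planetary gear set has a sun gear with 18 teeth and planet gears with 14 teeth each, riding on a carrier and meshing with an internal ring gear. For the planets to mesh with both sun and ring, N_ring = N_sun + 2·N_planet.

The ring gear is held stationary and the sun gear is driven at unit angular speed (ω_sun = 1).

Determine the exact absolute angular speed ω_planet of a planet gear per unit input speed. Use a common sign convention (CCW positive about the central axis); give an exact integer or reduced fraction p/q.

N_ring = 18 + 2·14 = 46
18(ω_s−ω_c) = −46(ω_r−ω_c),  ω_r=0, ω_s=1
18(1−ω_c) = −46(0−ω_c)  ⇒  64ω_c = 18  ⇒  ω_c = 9/32
sun–planet: 18·(1−9/32) = −14·(ω_p−ω_c)  ⇒  ω_p−ω_c = −(18/14)·(23/32) = -207/224
ω_p = 9/32 − 207/224 = -9/14

-9/14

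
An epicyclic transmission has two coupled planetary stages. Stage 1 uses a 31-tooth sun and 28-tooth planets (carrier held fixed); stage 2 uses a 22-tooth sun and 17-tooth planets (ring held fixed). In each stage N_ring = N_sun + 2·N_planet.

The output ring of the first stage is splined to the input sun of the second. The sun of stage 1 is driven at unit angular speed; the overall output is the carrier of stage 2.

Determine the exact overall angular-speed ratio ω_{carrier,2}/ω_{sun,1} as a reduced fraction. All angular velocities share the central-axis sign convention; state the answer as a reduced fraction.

-341/3393

Stage 1: N_ring = 31 + 2·28 = 87
Stage 1: 31(ω_s−ω_c) = −87(ω_r−ω_c),  ω_c=0, ω_s=1
Stage 1: ω_r = 0 − (31/87)(1−0) = -31/87
  ⇒ ω_r¹/ω_s¹ = -31/87
Stage 2: N_ring = 22 + 2·17 = 56
Stage 2: 22(ω_s−ω_c) = −56(ω_r−ω_c),  ω_r=0, ω_s=1
Stage 2: 22(1−ω_c) = −56(0−ω_c)  ⇒  78ω_c = 22  ⇒  ω_c = 11/39
  ⇒ ω_c²/ω_s² = 11/39
Coupling ω_s² = ω_r¹ ⇒ overall = -31/87 × 11/39 = -341/3393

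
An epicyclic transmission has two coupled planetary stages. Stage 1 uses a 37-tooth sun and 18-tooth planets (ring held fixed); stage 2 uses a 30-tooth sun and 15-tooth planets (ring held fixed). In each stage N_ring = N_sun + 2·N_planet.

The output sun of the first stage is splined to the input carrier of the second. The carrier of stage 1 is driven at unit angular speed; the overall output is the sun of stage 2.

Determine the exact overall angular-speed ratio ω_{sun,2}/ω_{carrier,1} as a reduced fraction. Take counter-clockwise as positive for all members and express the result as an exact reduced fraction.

Stage 1: N_ring = 37 + 2·18 = 73
Stage 1: 37(ω_s−ω_c) = −73(ω_r−ω_c),  ω_r=0, ω_c=1
Stage 1: ω_s = 1 − (73/37)(0−1) = 110/37
  ⇒ ω_s¹/ω_c¹ = 110/37
Stage 2: N_ring = 30 + 2·15 = 60
Stage 2: 30(ω_s−ω_c) = −60(ω_r−ω_c),  ω_r=0, ω_c=1
Stage 2: ω_s = 1 − (60/30)(0−1) = 3
  ⇒ ω_s²/ω_c² = 3
Coupling ω_c² = ω_s¹ ⇒ overall = 110/37 × 3 = 330/37

330/37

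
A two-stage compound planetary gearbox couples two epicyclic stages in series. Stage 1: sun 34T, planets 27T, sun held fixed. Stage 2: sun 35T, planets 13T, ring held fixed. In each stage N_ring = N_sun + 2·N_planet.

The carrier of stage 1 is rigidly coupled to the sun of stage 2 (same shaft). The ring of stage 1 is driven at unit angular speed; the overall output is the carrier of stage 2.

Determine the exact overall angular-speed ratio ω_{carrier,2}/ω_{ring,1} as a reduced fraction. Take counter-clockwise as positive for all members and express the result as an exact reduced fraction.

385/1464

Stage 1: N_ring = 34 + 2·27 = 88
Stage 1: 34(ω_s−ω_c) = −88(ω_r−ω_c),  ω_s=0, ω_r=1
Stage 1: 34(0−ω_c) = −88(1−ω_c)  ⇒  122ω_c = 88  ⇒  ω_c = 44/61
  ⇒ ω_c¹/ω_r¹ = 44/61
Stage 2: N_ring = 35 + 2·13 = 61
Stage 2: 35(ω_s−ω_c) = −61(ω_r−ω_c),  ω_r=0, ω_s=1
Stage 2: 35(1−ω_c) = −61(0−ω_c)  ⇒  96ω_c = 35  ⇒  ω_c = 35/96
  ⇒ ω_c²/ω_s² = 35/96
Coupling ω_s² = ω_c¹ ⇒ overall = 44/61 × 35/96 = 385/1464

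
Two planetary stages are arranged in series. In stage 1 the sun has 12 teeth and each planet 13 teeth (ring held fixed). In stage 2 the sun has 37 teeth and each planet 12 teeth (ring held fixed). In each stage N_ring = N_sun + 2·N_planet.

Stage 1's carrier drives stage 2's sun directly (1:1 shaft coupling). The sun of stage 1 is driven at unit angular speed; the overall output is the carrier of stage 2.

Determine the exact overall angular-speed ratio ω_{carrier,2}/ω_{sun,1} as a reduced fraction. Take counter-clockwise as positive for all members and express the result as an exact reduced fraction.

Stage 1: N_ring = 12 + 2·13 = 38
Stage 1: 12(ω_s−ω_c) = −38(ω_r−ω_c),  ω_r=0, ω_s=1
Stage 1: 12(1−ω_c) = −38(0−ω_c)  ⇒  50ω_c = 12  ⇒  ω_c = 6/25
  ⇒ ω_c¹/ω_s¹ = 6/25
Stage 2: N_ring = 37 + 2·12 = 61
Stage 2: 37(ω_s−ω_c) = −61(ω_r−ω_c),  ω_r=0, ω_s=1
Stage 2: 37(1−ω_c) = −61(0−ω_c)  ⇒  98ω_c = 37  ⇒  ω_c = 37/98
  ⇒ ω_c²/ω_s² = 37/98
Coupling ω_s² = ω_c¹ ⇒ overall = 6/25 × 37/98 = 111/1225

111/1225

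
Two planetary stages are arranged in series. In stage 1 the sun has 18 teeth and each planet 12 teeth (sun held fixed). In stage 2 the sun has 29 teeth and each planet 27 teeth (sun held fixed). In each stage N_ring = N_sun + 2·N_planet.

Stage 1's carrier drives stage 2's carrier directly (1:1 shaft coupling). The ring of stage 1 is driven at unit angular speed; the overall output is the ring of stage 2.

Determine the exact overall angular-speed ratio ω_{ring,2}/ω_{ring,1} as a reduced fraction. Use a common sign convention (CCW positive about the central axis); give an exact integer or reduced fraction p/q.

Stage 1: N_ring = 18 + 2·12 = 42
Stage 1: 18(ω_s−ω_c) = −42(ω_r−ω_c),  ω_s=0, ω_r=1
Stage 1: 18(0−ω_c) = −42(1−ω_c)  ⇒  60ω_c = 42  ⇒  ω_c = 7/10
  ⇒ ω_c¹/ω_r¹ = 7/10
Stage 2: N_ring = 29 + 2·27 = 83
Stage 2: 29(ω_s−ω_c) = −83(ω_r−ω_c),  ω_s=0, ω_c=1
Stage 2: ω_r = 1 − (29/83)(0−1) = 112/83
  ⇒ ω_r²/ω_c² = 112/83
Coupling ω_c² = ω_c¹ ⇒ overall = 7/10 × 112/83 = 392/415

392/415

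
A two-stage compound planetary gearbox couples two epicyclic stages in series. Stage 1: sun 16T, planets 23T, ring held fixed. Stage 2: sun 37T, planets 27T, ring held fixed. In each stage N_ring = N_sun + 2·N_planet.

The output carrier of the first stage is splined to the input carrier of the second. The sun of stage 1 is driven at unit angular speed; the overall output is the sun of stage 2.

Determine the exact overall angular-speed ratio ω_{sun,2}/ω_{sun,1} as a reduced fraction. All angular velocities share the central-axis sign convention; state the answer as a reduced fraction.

1024/1443

Stage 1: N_ring = 16 + 2·23 = 62
Stage 1: 16(ω_s−ω_c) = −62(ω_r−ω_c),  ω_r=0, ω_s=1
Stage 1: 16(1−ω_c) = −62(0−ω_c)  ⇒  78ω_c = 16  ⇒  ω_c = 8/39
  ⇒ ω_c¹/ω_s¹ = 8/39
Stage 2: N_ring = 37 + 2·27 = 91
Stage 2: 37(ω_s−ω_c) = −91(ω_r−ω_c),  ω_r=0, ω_c=1
Stage 2: ω_s = 1 − (91/37)(0−1) = 128/37
  ⇒ ω_s²/ω_c² = 128/37
Coupling ω_c² = ω_c¹ ⇒ overall = 8/39 × 128/37 = 1024/1443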